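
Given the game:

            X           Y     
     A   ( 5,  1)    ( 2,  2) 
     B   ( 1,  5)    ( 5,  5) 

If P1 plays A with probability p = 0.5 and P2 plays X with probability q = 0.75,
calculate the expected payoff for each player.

E[P1] = 3.125, E[P2] = 3.125

Work:
E[P1] = p·q·π₁(A,X) + p·(1-q)·π₁(A,Y) + (1-p)·q·π₁(B,X) + (1-p)·(1-q)·π₁(B,Y)
= 0.5·0.75·5 + 0.5·0.25·2 + 0.5·0.75·1 + 0.5·0.25·5
= 3.125

E[P2] = 3.125 (similar calculation)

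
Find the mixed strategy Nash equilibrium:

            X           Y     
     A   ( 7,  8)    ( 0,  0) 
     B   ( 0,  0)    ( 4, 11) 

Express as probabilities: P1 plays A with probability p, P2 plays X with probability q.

p = 0.5789, q = 0.3636

Work:
Find probabilities that make opponent indifferent:
P2 chooses q to make P1 indifferent between A and B
P1 chooses p to make P2 indifferent between X and Y
Mixed NE: P1 plays (A: 0.5789, B: 0.4211), P2 plays (X: 0.3636, Y: 0.6364)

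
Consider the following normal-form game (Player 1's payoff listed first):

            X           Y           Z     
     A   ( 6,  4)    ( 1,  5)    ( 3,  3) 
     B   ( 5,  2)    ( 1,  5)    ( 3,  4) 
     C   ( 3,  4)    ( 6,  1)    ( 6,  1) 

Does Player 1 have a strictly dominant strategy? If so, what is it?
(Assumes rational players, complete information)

No strictly dominant strategy exists for Player 1

Work:
A strategy strictly dominates another if it gives a strictly higher payoff against every opponent action. Compare each pair of P1's strategies column-by-column:
  A vs B: [6 vs 5, 1 vs 1, 3 vs 3] → A does not strictly dominate B (column Y: 1 ≤ 1)
  A vs C: [6 vs 3, 1 vs 6, 3 vs 6] → A does not strictly dominate C (column Y: 1 ≤ 6)
  B vs A: [5 vs 6, 1 vs 1, 3 vs 3] → B does not strictly dominate A (column X: 5 ≤ 6)
  B vs C: [5 vs 3, 1 vs 6, 3 vs 6] → B does not strictly dominate C (column Y: 1 ≤ 6)
  C vs A: [3 vs 6, 6 vs 1, 6 vs 3] → C does not strictly dominate A (column X: 3 ≤ 6)
  C vs B: [3 vs 5, 6 vs 1, 6 vs 3] → C does not strictly dominate B (column X: 3 ≤ 5)
No single strategy strictly dominates all others → no strictly dominant strategy.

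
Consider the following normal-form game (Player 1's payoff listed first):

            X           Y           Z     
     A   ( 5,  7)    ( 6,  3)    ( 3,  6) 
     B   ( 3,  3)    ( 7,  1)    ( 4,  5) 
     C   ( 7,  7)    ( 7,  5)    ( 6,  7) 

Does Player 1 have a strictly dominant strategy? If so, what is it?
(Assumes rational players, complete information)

No strictly dominant strategy exists for Player 1

Work:
A strategy strictly dominates another if it gives a strictly higher payoff against every opponent action. Compare each pair of P1's strategies column-by-column:
  A vs B: [5 vs 3, 6 vs 7, 3 vs 4] → A does not strictly dominate B (column Y: 6 ≤ 7)
  A vs C: [5 vs 7, 6 vs 7, 3 vs 6] → A does not strictly dominate C (column X: 5 ≤ 7)
  B vs A: [3 vs 5, 7 vs 6, 4 vs 3] → B does not strictly dominate A (column X: 3 ≤ 5)
  B vs C: [3 vs 7, 7 vs 7, 4 vs 6] → B does not strictly dominate C (column X: 3 ≤ 7)
  C vs A: [7 vs 5, 7 vs 6, 6 vs 3] → C strictly dominates A
  C vs B: [7 vs 3, 7 vs 7, 6 vs 4] → C does not strictly dominate B (column Y: 7 ≤ 7)
No single strategy strictly dominates all others → no strictly dominant strategy.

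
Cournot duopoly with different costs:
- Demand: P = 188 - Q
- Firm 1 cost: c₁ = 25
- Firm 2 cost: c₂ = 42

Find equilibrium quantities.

q₁* = 60.0, q₂* = 43.0

Work:
Reaction: q₁ = (188 - 25 - q₂)/2
Reaction: q₂ = (188 - 42 - q₁)/2
Solve simultaneously:
q₁* = (188 - 2×25 + 42)/3 = 60.0
q₂* = (188 - 2×42 + 25)/3 = 43.0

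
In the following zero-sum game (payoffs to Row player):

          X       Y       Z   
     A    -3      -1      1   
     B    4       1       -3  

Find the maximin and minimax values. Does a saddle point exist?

Maximin = -3, Minimax = 1, Saddle: False

Work:
Row minimums: [-3, -3] → maximin = -3
Column maximums: [4, 1, 1] → minimax = 1
No saddle point (maximin ≠ minimax). Mixed strategy needed.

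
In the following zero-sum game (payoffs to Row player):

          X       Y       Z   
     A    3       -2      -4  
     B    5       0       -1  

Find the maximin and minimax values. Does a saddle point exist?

Maximin = -1, Minimax = -1, Saddle: True

Work:
Row minimums: [-4, -1] → maximin = -1
Column maximums: [5, 0, -1] → minimax = -1
Saddle point exists! Game value = -1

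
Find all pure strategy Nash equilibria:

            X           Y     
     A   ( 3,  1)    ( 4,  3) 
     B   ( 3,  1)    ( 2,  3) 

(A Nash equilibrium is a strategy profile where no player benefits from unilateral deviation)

Nash equilibrium: (A, Y)

Work:
Best responses:
  P1 vs X: payoffs [3, 3] → best response A/B (payoff 3)
  P1 vs Y: payoffs [4, 2] → best response A (payoff 4)
  P2 vs A: payoffs [1, 3] → best response Y (payoff 3)
  P2 vs B: payoffs [1, 3] → best response Y (payoff 3)
Mutual best responses: (A,Y) → Nash equilibria.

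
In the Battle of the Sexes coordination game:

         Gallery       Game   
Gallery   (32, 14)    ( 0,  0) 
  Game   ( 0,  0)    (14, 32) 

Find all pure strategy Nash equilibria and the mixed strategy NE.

Pure NE: (Gallery, Gallery) and (Game, Game); Mixed NE: p = 0.6957, q = 0.3043

Work:
Check pure NE:
(Gallery, Gallery): (32, 14) - no unilateral deviation beneficial
(Game, Game): (14, 32) - no unilateral deviation beneficial
Mixed NE: P1 plays Gallery with p = 0.6957, P2 plays Gallery with q = 0.3043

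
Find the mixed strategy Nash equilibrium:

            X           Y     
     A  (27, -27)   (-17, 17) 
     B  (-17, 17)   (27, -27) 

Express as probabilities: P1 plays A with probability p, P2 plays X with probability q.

p = 0.5, q = 0.5

Work:
Find probabilities that make opponent indifferent:
P2 chooses q to make P1 indifferent between A and B
P1 chooses p to make P2 indifferent between X and Y
Mixed NE: P1 plays (A: 0.5, B: 0.5), P2 plays (X: 0.5, Y: 0.5)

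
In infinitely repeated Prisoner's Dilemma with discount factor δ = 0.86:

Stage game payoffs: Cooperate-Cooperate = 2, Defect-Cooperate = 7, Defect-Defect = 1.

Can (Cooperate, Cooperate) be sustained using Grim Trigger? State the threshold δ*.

δ* = 0.8333; since δ = 0.86 ≥ 0.8333, cooperation can be sustained

Work:
For Grim Trigger:
Cooperate forever: 2/(1-δ)
Defect then punished: 7 + 1·δ/(1-δ)
Need: 2/(1-δ) ≥ 7 + 1·δ/(1-δ)
Solving: δ ≥ (T-R)/(T-P) = (7-2)/(7-1) = 0.8333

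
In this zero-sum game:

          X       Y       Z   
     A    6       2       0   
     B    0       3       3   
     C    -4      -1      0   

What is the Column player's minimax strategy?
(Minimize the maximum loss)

Column should play Y or Z (all achieve the minimum), value = 3

Work:
Column player minimizes Row's maximum payoff:
Column X: max payoff to Row = 6
Column Y: max payoff to Row = 3
Column Z: max payoff to Row = 3
Minimum is 3, achieved by columns Y, Z (tied).
Each of Y or Z is a minimax strategy.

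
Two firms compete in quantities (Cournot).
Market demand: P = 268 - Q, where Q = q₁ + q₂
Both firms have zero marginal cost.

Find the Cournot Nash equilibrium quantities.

q₁* = q₂* = 89.33; P* = 89.33

Work:
Profit: π_i = P·q_i = (a - q_i - q_j)·q_i
FOC: ∂π_i/∂q_i = a - 2q_i - q_j = 0
Reaction function: q_i = (268 - q_j)/2
Symmetry: q* = 268/3 = 89.33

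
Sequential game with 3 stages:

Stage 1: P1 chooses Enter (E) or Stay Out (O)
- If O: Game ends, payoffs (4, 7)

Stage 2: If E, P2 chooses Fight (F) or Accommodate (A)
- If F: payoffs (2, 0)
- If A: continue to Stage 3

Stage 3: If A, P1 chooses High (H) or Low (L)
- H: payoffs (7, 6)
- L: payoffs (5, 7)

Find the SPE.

SPE: (E, A, H); Outcome (7, 6)

Work:
Stage 3: P1 chooses H (7 vs 5)
Stage 2: P2: F->0, A->6 (anticipating H). Choose A
Stage 1: P1: O->4, E->7 (anticipating A, H). Choose E
SPE path: E -> A -> H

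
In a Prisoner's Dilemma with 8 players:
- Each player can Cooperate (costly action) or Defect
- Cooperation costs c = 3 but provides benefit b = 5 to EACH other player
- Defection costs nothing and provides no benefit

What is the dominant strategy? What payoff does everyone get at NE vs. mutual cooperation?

Dominant: Defect; NE payoff = 0; Coop payoff = 32

Work:
Defect dominates (saves cost c = 3, benefit to others is external)
NE: All defect → everyone gets 0
If all cooperate: each receives (7)×5 - 3 = 32
Social dilemma: 32 > 0 but NE gives 0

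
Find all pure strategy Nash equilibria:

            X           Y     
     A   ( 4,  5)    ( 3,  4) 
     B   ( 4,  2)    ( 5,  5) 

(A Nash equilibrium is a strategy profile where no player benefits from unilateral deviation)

Nash equilibrium: (A, X), (B, Y)

Work:
Best responses:
  P1 vs X: payoffs [4, 4] → best response A/B (payoff 4)
  P1 vs Y: payoffs [3, 5] → best response B (payoff 5)
  P2 vs A: payoffs [5, 4] → best response X (payoff 5)
  P2 vs B: payoffs [2, 5] → best response Y (payoff 5)
Mutual best responses: (A,X), (B,Y) → Nash equilibria.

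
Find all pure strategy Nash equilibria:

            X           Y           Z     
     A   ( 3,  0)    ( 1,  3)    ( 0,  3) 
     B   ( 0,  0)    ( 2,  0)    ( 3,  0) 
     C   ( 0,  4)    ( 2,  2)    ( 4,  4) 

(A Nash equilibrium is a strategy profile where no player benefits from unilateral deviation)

Nash equilibrium: (B, Y), (C, Z)

Work:
Best responses:
  P1 vs X: payoffs [3, 0, 0] → best response A (payoff 3)
  P1 vs Y: payoffs [1, 2, 2] → best response B/C (payoff 2)
  P1 vs Z: payoffs [0, 3, 4] → best response C (payoff 4)
  P2 vs A: payoffs [0, 3, 3] → best response Y/Z (payoff 3)
  P2 vs B: payoffs [0, 0, 0] → best response X/Y/Z (payoff 0)
  P2 vs C: payoffs [4, 2, 4] → best response X/Z (payoff 4)
Mutual best responses: (B,Y), (C,Z) → Nash equilibria.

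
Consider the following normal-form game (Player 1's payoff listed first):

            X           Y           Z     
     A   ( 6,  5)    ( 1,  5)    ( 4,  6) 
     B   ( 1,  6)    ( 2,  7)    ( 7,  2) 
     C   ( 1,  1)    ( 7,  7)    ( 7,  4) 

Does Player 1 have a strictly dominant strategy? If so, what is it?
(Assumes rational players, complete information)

No strictly dominant strategy exists for Player 1

Work:
A strategy strictly dominates another if it gives a strictly higher payoff against every opponent action. Compare each pair of P1's strategies column-by-column:
  A vs B: [6 vs 1, 1 vs 2, 4 vs 7] → A does not strictly dominate B (column Y: 1 ≤ 2)
  A vs C: [6 vs 1, 1 vs 7, 4 vs 7] → A does not strictly dominate C (column Y: 1 ≤ 7)
  B vs A: [1 vs 6, 2 vs 1, 7 vs 4] → B does not strictly dominate A (column X: 1 ≤ 6)
  B vs C: [1 vs 1, 2 vs 7, 7 vs 7] → B does not strictly dominate C (column X: 1 ≤ 1)
  C vs A: [1 vs 6, 7 vs 1, 7 vs 4] → C does not strictly dominate A (column X: 1 ≤ 6)
  C vs B: [1 vs 1, 7 vs 2, 7 vs 7] → C does not strictly dominate B (column X: 1 ≤ 1)
No single strategy strictly dominates all others → no strictly dominant strategy.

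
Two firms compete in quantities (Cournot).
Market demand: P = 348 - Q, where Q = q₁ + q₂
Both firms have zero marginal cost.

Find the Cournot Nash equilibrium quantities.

q₁* = q₂* = 116.0; P* = 116.0

Work:
Profit: π_i = P·q_i = (a - q_i - q_j)·q_i
FOC: ∂π_i/∂q_i = a - 2q_i - q_j = 0
Reaction function: q_i = (348 - q_j)/2
Symmetry: q* = 348/3 = 116.0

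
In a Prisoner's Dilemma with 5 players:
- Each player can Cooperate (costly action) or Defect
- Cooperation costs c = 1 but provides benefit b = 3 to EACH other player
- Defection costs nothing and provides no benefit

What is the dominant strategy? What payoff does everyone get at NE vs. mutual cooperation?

Dominant: Defect; NE payoff = 0; Coop payoff = 11

Work:
Defect dominates (saves cost c = 1, benefit to others is external)
NE: All defect → everyone gets 0
If all cooperate: each receives (4)×3 - 1 = 11
Social dilemma: 11 > 0 but NE gives 0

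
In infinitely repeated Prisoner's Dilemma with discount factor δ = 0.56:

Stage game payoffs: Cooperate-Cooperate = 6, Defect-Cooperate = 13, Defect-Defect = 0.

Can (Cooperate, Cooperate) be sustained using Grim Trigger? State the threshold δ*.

δ* = 0.5385; since δ = 0.56 ≥ 0.5385, cooperation can be sustained

Work:
For Grim Trigger:
Cooperate forever: 6/(1-δ)
Defect then punished: 13 + 0·δ/(1-δ)
Need: 6/(1-δ) ≥ 13 + 0·δ/(1-δ)
Solving: δ ≥ (T-R)/(T-P) = (13-6)/(13-0) = 0.5385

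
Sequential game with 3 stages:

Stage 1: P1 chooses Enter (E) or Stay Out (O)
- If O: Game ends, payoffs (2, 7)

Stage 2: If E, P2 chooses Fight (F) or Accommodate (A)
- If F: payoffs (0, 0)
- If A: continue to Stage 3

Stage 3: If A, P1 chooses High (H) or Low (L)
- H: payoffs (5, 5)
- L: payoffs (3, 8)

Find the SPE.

SPE: (E, A, H); Outcome (5, 5)

Work:
Stage 3: P1 chooses H (5 vs 3)
Stage 2: P2: F->0, A->5 (anticipating H). Choose A
Stage 1: P1: O->2, E->5 (anticipating A, H). Choose E
SPE path: E -> A -> H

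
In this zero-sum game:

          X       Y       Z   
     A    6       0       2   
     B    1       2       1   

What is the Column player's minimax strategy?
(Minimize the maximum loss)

Column should play Y or Z (all achieve the minimum), value = 2

Work:
Column player minimizes Row's maximum payoff:
Column X: max payoff to Row = 6
Column Y: max payoff to Row = 2
Column Z: max payoff to Row = 2
Minimum is 2, achieved by columns Y, Z (tied).
Each of Y or Z is a minimax strategy.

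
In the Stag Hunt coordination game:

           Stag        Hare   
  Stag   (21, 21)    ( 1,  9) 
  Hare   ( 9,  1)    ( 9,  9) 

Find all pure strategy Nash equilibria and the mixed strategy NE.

Pure NE: (Stag, Stag) and (Hare, Hare); Mixed NE: p = 0.4, q = 0.4

Work:
Check pure NE:
(Stag, Stag): (21, 21) - no unilateral deviation beneficial
(Hare, Hare): (9, 9) - no unilateral deviation beneficial
Mixed NE: P1 plays Stag with p = 0.4, P2 plays Stag with q = 0.4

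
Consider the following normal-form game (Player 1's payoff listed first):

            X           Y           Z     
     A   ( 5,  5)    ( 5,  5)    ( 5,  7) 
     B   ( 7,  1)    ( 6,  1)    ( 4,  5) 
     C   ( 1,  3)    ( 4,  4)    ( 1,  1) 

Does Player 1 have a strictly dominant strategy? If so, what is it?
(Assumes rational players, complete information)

No strictly dominant strategy exists for Player 1

Work:
A strategy strictly dominates another if it gives a strictly higher payoff against every opponent action. Compare each pair of P1's strategies column-by-column:
  A vs B: [5 vs 7, 5 vs 6, 5 vs 4] → A does not strictly dominate B (column X: 5 ≤ 7)
  A vs C: [5 vs 1, 5 vs 4, 5 vs 1] → A strictly dominates C
  B vs A: [7 vs 5, 6 vs 5, 4 vs 5] → B does not strictly dominate A (column Z: 4 ≤ 5)
  B vs C: [7 vs 1, 6 vs 4, 4 vs 1] → B strictly dominates C
  C vs A: [1 vs 5, 4 vs 5, 1 vs 5] → C does not strictly dominate A (column X: 1 ≤ 5)
  C vs B: [1 vs 7, 4 vs 6, 1 vs 4] → C does not strictly dominate B (column X: 1 ≤ 7)
No single strategy strictly dominates all others → no strictly dominant strategy.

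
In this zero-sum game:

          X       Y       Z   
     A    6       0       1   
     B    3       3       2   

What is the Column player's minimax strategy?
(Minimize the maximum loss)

Column should play Z, value = 2

Work:
Column player minimizes Row's maximum payoff:
Column X: max payoff to Row = 6
Column Y: max payoff to Row = 3
Column Z: max payoff to Row = 2
Minimum is 2, achieved by column Z.
Minimax strategy: Z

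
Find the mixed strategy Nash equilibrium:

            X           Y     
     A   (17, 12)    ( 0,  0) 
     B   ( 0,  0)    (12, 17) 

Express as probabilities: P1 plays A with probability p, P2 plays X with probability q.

p = 0.5862, q = 0.4138

Work:
Find probabilities that make opponent indifferent:
P2 chooses q to make P1 indifferent between A and B
P1 chooses p to make P2 indifferent between X and Y
Mixed NE: P1 plays (A: 0.5862, B: 0.4138), P2 plays (X: 0.4138, Y: 0.5862)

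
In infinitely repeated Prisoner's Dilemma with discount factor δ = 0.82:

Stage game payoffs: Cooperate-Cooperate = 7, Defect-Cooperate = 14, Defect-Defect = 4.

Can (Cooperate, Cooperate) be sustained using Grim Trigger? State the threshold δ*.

δ* = 0.7; since δ = 0.82 ≥ 0.7, cooperation can be sustained

Work:
For Grim Trigger:
Cooperate forever: 7/(1-δ)
Defect then punished: 14 + 4·δ/(1-δ)
Need: 7/(1-δ) ≥ 14 + 4·δ/(1-δ)
Solving: δ ≥ (T-R)/(T-P) = (14-7)/(14-4) = 0.7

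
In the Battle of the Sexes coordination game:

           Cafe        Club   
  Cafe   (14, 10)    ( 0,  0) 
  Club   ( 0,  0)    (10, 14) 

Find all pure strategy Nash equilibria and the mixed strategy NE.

Pure NE: (Cafe, Cafe) and (Club, Club); Mixed NE: p = 0.5833, q = 0.4167

Work:
Check pure NE:
(Cafe, Cafe): (14, 10) - no unilateral deviation beneficial
(Club, Club): (10, 14) - no unilateral deviation beneficial
Mixed NE: P1 plays Cafe with p = 0.5833, P2 plays Cafe with q = 0.4167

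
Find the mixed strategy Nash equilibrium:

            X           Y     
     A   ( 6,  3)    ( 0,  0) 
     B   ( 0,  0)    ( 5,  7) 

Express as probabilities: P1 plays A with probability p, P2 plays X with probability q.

p = 0.7, q = 0.4545

Work:
Find probabilities that make opponent indifferent:
P2 chooses q to make P1 indifferent between A and B
P1 chooses p to make P2 indifferent between X and Y
Mixed NE: P1 plays (A: 0.7, B: 0.3), P2 plays (X: 0.4545, Y: 0.5455)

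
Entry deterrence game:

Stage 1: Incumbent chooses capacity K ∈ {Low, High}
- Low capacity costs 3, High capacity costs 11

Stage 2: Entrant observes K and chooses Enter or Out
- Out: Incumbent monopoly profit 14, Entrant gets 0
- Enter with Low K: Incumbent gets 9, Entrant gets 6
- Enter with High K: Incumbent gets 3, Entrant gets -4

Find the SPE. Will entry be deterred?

SPE: (Low, Enter|Low, Out|High); Entry not deterred. Incumbent net profit = 6, Entrant gets 6

Work:
After Low K: Entrant enters (6 > 0)
After High K: Entrant stays out (-4 < 0)
Incumbent: Low → 9−3=6, High → 14−11=3
Incumbent chooses Low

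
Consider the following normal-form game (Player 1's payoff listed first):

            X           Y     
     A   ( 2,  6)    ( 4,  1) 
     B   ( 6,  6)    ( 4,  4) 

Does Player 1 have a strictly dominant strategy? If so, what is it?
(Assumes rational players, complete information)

No strictly dominant strategy exists for Player 1

Work:
A strategy strictly dominates another if it gives a strictly higher payoff against every opponent action. Compare each pair of P1's strategies column-by-column:
  A vs B: [2 vs 6, 4 vs 4] → A does not strictly dominate B (column X: 2 ≤ 6)
  B vs A: [6 vs 2, 4 vs 4] → B does not strictly dominate A (column Y: 4 ≤ 4)
No single strategy strictly dominates all others → no strictly dominant strategy.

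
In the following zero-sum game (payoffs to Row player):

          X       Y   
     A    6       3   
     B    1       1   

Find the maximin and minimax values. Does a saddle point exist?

Maximin = 3, Minimax = 3, Saddle: True

Work:
Row minimums: [3, 1] → maximin = 3
Column maximums: [6, 3] → minimax = 3
Saddle point exists! Game value = 3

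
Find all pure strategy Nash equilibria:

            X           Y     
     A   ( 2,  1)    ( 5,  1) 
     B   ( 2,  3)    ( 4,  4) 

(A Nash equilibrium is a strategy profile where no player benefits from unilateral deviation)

Nash equilibrium: (A, X), (A, Y)

Work:
Best responses:
  P1 vs X: payoffs [2, 2] → best response A/B (payoff 2)
  P1 vs Y: payoffs [5, 4] → best response A (payoff 5)
  P2 vs A: payoffs [1, 1] → best response X/Y (payoff 1)
  P2 vs B: payoffs [3, 4] → best response Y (payoff 4)
Mutual best responses: (A,X), (A,Y) → Nash equilibria.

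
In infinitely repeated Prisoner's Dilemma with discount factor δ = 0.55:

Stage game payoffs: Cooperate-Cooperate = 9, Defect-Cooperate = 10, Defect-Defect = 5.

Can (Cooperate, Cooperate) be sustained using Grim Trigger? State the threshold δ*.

δ* = 0.2; since δ = 0.55 ≥ 0.2, cooperation can be sustained

Work:
For Grim Trigger:
Cooperate forever: 9/(1-δ)
Defect then punished: 10 + 5·δ/(1-δ)
Need: 9/(1-δ) ≥ 10 + 5·δ/(1-δ)
Solving: δ ≥ (T-R)/(T-P) = (10-9)/(10-5) = 0.2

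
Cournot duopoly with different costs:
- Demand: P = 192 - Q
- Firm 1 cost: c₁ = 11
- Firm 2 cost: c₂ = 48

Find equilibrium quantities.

q₁* = 72.67, q₂* = 35.67

Work:
Reaction: q₁ = (192 - 11 - q₂)/2
Reaction: q₂ = (192 - 48 - q₁)/2
Solve simultaneously:
q₁* = (192 - 2×11 + 48)/3 = 72.67
q₂* = (192 - 2×48 + 11)/3 = 35.67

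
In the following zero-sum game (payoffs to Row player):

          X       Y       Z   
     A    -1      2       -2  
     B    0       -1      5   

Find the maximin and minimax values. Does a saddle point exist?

Maximin = -1, Minimax = 0, Saddle: False

Work:
Row minimums: [-2, -1] → maximin = -1
Column maximums: [0, 2, 5] → minimax = 0
No saddle point (maximin ≠ minimax). Mixed strategy needed.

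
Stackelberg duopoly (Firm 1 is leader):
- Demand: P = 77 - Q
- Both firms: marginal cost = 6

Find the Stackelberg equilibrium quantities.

q₁* (leader) = 35.5, q₂* (follower) = 17.75

Work:
Follower's reaction: q₂ = (a - c - q₁)/2
Leader substitutes: π₁ = q₁·(a - q₁ - (a-c-q₁)/2 - c)
FOC: q₁* = (77 - 6)/2 = 35.50
Then: q₂* = (77 - 6 - 35.5)/2 = 17.75
Leader has first-mover advantage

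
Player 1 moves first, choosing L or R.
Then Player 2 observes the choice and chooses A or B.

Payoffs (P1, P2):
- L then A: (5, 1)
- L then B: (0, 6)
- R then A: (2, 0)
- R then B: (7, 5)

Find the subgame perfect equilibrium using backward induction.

P1 plays R, P2 plays B after L and B after R; Payoff (7, 5)

Work:
Backward induction:
After L: P2 chooses B → P1 gets 0
After R: P2 chooses B → P1 gets 7
P1 chooses R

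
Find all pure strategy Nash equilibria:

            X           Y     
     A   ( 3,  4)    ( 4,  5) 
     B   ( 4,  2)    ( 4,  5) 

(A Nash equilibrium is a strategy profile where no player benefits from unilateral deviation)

Nash equilibrium: (A, Y), (B, Y)

Work:
Best responses:
  P1 vs X: payoffs [3, 4] → best response B (payoff 4)
  P1 vs Y: payoffs [4, 4] → best response A/B (payoff 4)
  P2 vs A: payoffs [4, 5] → best response Y (payoff 5)
  P2 vs B: payoffs [2, 5] → best response Y (payoff 5)
Mutual best responses: (A,Y), (B,Y) → Nash equilibria.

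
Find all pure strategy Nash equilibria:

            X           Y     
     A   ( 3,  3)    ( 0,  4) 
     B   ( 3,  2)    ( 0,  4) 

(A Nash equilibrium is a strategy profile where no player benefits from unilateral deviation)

Nash equilibrium: (A, Y), (B, Y)

Work:
Best responses:
  P1 vs X: payoffs [3, 3] → best response A/B (payoff 3)
  P1 vs Y: payoffs [0, 0] → best response A/B (payoff 0)
  P2 vs A: payoffs [3, 4] → best response Y (payoff 4)
  P2 vs B: payoffs [2, 4] → best response Y (payoff 4)
Mutual best responses: (A,Y), (B,Y) → Nash equilibria.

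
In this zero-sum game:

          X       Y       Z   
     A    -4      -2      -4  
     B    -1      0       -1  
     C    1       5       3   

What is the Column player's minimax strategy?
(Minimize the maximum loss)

Column should play X, value = 1

Work:
Column player minimizes Row's maximum payoff:
Column X: max payoff to Row = 1
Column Y: max payoff to Row = 5
Column Z: max payoff to Row = 3
Minimum is 1, achieved by column X.
Minimax strategy: X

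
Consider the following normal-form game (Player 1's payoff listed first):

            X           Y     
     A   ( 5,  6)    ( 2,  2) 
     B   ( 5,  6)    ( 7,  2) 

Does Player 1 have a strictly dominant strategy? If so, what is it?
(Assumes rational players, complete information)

No strictly dominant strategy exists for Player 1

Work:
A strategy strictly dominates another if it gives a strictly higher payoff against every opponent action. Compare each pair of P1's strategies column-by-column:
  A vs B: [5 vs 5, 2 vs 7] → A does not strictly dominate B (column X: 5 ≤ 5)
  B vs A: [5 vs 5, 7 vs 2] → B does not strictly dominate A (column X: 5 ≤ 5)
No single strategy strictly dominates all others → no strictly dominant strategy.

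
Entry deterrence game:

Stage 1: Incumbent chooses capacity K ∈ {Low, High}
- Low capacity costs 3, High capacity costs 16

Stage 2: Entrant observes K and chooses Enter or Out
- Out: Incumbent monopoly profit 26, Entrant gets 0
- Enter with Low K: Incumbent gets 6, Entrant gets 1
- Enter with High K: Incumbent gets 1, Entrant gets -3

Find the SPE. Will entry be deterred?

SPE: (High, Enter|Low, Out|High); Entry deterred. Incumbent net profit = 10

Work:
After Low K: Entrant enters (1 > 0)
After High K: Entrant stays out (-3 < 0)
Incumbent: Low → 6−3=3, High → 26−16=10
Incumbent chooses High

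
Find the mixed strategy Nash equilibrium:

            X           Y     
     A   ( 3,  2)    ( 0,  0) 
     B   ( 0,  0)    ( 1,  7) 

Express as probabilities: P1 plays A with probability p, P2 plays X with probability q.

p = 0.7778, q = 0.25

Work:
Find probabilities that make opponent indifferent:
P2 chooses q to make P1 indifferent between A and B
P1 chooses p to make P2 indifferent between X and Y
Mixed NE: P1 plays (A: 0.7778, B: 0.2222), P2 plays (X: 0.25, Y: 0.75)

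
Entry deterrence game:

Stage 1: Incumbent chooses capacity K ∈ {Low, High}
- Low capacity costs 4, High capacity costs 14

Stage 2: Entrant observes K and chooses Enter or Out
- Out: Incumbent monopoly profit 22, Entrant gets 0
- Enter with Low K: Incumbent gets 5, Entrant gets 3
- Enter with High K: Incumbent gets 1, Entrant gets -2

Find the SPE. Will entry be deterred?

SPE: (High, Enter|Low, Out|High); Entry deterred. Incumbent net profit = 8

Work:
After Low K: Entrant enters (3 > 0)
After High K: Entrant stays out (-2 < 0)
Incumbent: Low → 5−4=1, High → 22−14=8
Incumbent chooses High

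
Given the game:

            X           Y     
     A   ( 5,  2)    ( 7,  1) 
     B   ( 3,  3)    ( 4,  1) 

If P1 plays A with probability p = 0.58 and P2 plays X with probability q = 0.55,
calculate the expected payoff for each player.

E[P1] = 4.871, E[P2] = 1.781

Work:
E[P1] = p·q·π₁(A,X) + p·(1-q)·π₁(A,Y) + (1-p)·q·π₁(B,X) + (1-p)·(1-q)·π₁(B,Y)
= 0.58·0.55·5 + 0.58·0.45·7 + 0.42·0.55·3 + 0.42·0.45·4
= 4.871

E[P2] = 1.781 (similar calculation)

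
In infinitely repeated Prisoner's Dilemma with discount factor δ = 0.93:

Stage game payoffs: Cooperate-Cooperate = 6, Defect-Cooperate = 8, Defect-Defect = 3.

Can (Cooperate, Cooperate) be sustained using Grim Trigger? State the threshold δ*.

δ* = 0.4; since δ = 0.93 ≥ 0.4, cooperation can be sustained

Work:
For Grim Trigger:
Cooperate forever: 6/(1-δ)
Defect then punished: 8 + 3·δ/(1-δ)
Need: 6/(1-δ) ≥ 8 + 3·δ/(1-δ)
Solving: δ ≥ (T-R)/(T-P) = (8-6)/(8-3) = 0.4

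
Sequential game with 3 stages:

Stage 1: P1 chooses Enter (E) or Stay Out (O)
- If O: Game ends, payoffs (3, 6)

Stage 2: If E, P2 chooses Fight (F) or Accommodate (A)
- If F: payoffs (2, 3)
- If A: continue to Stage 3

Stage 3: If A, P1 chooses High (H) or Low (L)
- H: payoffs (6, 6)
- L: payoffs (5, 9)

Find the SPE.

SPE: (E, A, H); Outcome (6, 6)

Work:
Stage 3: P1 chooses H (6 vs 5)
Stage 2: P2: F->3, A->6 (anticipating H). Choose A
Stage 1: P1: O->3, E->6 (anticipating A, H). Choose E
SPE path: E -> A -> H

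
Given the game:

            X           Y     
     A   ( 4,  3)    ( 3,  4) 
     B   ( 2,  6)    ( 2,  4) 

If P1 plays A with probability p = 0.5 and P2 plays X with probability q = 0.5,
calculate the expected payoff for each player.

E[P1] = 2.75, E[P2] = 4.25

Work:
E[P1] = p·q·π₁(A,X) + p·(1-q)·π₁(A,Y) + (1-p)·q·π₁(B,X) + (1-p)·(1-q)·π₁(B,Y)
= 0.5·0.5·4 + 0.5·0.5·3 + 0.5·0.5·2 + 0.5·0.5·2
= 2.75

E[P2] = 4.25 (similar calculation)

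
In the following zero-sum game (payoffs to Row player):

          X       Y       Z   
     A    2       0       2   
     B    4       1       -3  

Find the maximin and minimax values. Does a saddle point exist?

Maximin = 0, Minimax = 1, Saddle: False

Work:
Row minimums: [0, -3] → maximin = 0
Column maximums: [4, 1, 2] → minimax = 1
No saddle point (maximin ≠ minimax). Mixed strategy needed.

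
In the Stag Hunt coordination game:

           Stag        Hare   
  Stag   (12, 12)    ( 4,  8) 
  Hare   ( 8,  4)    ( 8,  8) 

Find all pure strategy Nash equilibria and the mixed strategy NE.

Pure NE: (Stag, Stag) and (Hare, Hare); Mixed NE: p = 0.5, q = 0.5

Work:
Check pure NE:
(Stag, Stag): (12, 12) - no unilateral deviation beneficial
(Hare, Hare): (8, 8) - no unilateral deviation beneficial
Mixed NE: P1 plays Stag with p = 0.5, P2 plays Stag with q = 0.5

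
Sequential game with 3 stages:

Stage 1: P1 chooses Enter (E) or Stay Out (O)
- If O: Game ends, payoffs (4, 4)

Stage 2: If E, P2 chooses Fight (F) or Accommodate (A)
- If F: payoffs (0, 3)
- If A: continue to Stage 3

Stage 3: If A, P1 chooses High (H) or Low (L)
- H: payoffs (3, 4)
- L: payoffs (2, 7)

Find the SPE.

SPE: (O, A, H); Outcome (4, 4)

Work:
Stage 3: P1 chooses H (3 vs 2)
Stage 2: P2: F->3, A->4 (anticipating H). Choose A
Stage 1: P1: O->4, E->3 (anticipating A, H). Choose O
SPE path: O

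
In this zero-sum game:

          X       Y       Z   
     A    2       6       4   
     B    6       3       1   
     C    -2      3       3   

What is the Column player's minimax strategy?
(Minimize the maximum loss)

Column should play Z, value = 4

Work:
Column player minimizes Row's maximum payoff:
Column X: max payoff to Row = 6
Column Y: max payoff to Row = 6
Column Z: max payoff to Row = 4
Minimum is 4, achieved by column Z.
Minimax strategy: Z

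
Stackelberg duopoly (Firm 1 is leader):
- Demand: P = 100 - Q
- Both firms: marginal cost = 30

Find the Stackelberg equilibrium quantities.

q₁* (leader) = 35.0, q₂* (follower) = 17.5

Work:
Follower's reaction: q₂ = (a - c - q₁)/2
Leader substitutes: π₁ = q₁·(a - q₁ - (a-c-q₁)/2 - c)
FOC: q₁* = (100 - 30)/2 = 35.00
Then: q₂* = (100 - 30 - 35.0)/2 = 17.50
Leader has first-mover advantage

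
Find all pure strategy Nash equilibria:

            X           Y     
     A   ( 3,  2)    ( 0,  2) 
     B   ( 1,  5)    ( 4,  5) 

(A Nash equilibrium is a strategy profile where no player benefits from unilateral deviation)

Nash equilibrium: (A, X), (B, Y)

Work:
Best responses:
  P1 vs X: payoffs [3, 1] → best response A (payoff 3)
  P1 vs Y: payoffs [0, 4] → best response B (payoff 4)
  P2 vs A: payoffs [2, 2] → best response X/Y (payoff 2)
  P2 vs B: payoffs [5, 5] → best response X/Y (payoff 5)
Mutual best responses: (A,X), (B,Y) → Nash equilibria.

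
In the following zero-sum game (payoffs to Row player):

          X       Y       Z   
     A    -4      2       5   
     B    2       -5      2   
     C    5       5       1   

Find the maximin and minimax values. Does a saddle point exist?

Maximin = 1, Minimax = 5, Saddle: False

Work:
Row minimums: [-4, -5, 1] → maximin = 1
Column maximums: [5, 5, 5] → minimax = 5
No saddle point (maximin ≠ minimax). Mixed strategy needed.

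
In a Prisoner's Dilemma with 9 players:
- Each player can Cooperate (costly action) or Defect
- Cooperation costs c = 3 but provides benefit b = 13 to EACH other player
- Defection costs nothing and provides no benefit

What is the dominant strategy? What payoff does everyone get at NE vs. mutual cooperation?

Dominant: Defect; NE payoff = 0; Coop payoff = 101

Work:
Defect dominates (saves cost c = 3, benefit to others is external)
NE: All defect → everyone gets 0
If all cooperate: each receives (8)×13 - 3 = 101
Social dilemma: 101 > 0 but NE gives 0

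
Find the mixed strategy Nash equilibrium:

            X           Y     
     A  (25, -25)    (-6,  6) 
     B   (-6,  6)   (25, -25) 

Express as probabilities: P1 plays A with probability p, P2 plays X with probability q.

p = 0.5, q = 0.5

Work:
Find probabilities that make opponent indifferent:
P2 chooses q to make P1 indifferent between A and B
P1 chooses p to make P2 indifferent between X and Y
Mixed NE: P1 plays (A: 0.5, B: 0.5), P2 plays (X: 0.5, Y: 0.5)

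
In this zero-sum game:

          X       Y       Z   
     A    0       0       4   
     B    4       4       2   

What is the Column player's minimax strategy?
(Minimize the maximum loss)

Column should play X or Y or Z (all achieve the minimum), value = 4

Work:
Column player minimizes Row's maximum payoff:
Column X: max payoff to Row = 4
Column Y: max payoff to Row = 4
Column Z: max payoff to Row = 4
Minimum is 4, achieved by columns X, Y, Z (tied).
Each of X or Y or Z is a minimax strategy.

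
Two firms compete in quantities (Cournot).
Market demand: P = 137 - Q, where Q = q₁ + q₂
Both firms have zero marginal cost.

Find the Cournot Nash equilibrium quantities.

q₁* = q₂* = 45.67; P* = 45.67

Work:
Profit: π_i = P·q_i = (a - q_i - q_j)·q_i
FOC: ∂π_i/∂q_i = a - 2q_i - q_j = 0
Reaction function: q_i = (137 - q_j)/2
Symmetry: q* = 137/3 = 45.67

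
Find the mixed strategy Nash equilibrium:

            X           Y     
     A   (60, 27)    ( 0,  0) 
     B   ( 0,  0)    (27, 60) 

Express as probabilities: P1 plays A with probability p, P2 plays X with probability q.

p = 0.6897, q = 0.3103

Work:
Find probabilities that make opponent indifferent:
P2 chooses q to make P1 indifferent between A and B
P1 chooses p to make P2 indifferent between X and Y
Mixed NE: P1 plays (A: 0.6897, B: 0.3103), P2 plays (X: 0.3103, Y: 0.6897)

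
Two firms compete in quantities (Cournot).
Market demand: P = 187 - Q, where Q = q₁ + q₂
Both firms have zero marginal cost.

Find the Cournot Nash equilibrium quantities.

q₁* = q₂* = 62.33; P* = 62.33

Work:
Profit: π_i = P·q_i = (a - q_i - q_j)·q_i
FOC: ∂π_i/∂q_i = a - 2q_i - q_j = 0
Reaction function: q_i = (187 - q_j)/2
Symmetry: q* = 187/3 = 62.33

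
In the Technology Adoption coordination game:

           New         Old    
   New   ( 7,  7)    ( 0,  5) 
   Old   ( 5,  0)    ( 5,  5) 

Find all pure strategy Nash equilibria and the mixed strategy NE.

Pure NE: (New, New) and (Old, Old); Mixed NE: p = 0.7143, q = 0.7143

Work:
Check pure NE:
(New, New): (7, 7) - no unilateral deviation beneficial
(Old, Old): (5, 5) - no unilateral deviation beneficial
Mixed NE: P1 plays New with p = 0.7143, P2 plays New with q = 0.7143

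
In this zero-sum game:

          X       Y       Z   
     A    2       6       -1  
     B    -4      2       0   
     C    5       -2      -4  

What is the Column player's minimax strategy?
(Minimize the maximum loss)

Column should play Z, value = 0

Work:
Column player minimizes Row's maximum payoff:
Column X: max payoff to Row = 5
Column Y: max payoff to Row = 6
Column Z: max payoff to Row = 0
Minimum is 0, achieved by column Z.
Minimax strategy: Z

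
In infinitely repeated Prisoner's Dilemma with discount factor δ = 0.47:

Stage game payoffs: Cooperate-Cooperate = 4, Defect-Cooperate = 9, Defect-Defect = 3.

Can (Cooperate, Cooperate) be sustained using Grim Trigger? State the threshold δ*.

δ* = 0.8333; since δ = 0.47 < 0.8333, cooperation cannot be sustained

Work:
For Grim Trigger:
Cooperate forever: 4/(1-δ)
Defect then punished: 9 + 3·δ/(1-δ)
Need: 4/(1-δ) ≥ 9 + 3·δ/(1-δ)
Solving: δ ≥ (T-R)/(T-P) = (9-4)/(9-3) = 0.8333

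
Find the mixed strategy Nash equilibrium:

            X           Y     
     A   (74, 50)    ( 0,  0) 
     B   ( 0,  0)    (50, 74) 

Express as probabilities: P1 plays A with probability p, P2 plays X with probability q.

p = 0.5968, q = 0.4032

Work:
Find probabilities that make opponent indifferent:
P2 chooses q to make P1 indifferent between A and B
P1 chooses p to make P2 indifferent between X and Y
Mixed NE: P1 plays (A: 0.5968, B: 0.4032), P2 plays (X: 0.4032, Y: 0.5968)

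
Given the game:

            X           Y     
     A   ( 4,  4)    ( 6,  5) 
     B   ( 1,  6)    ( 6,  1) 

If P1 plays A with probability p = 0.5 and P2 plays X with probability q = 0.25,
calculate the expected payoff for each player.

E[P1] = 5.125, E[P2] = 3.5

Work:
E[P1] = p·q·π₁(A,X) + p·(1-q)·π₁(A,Y) + (1-p)·q·π₁(B,X) + (1-p)·(1-q)·π₁(B,Y)
= 0.5·0.25·4 + 0.5·0.75·6 + 0.5·0.25·1 + 0.5·0.75·6
= 5.125

E[P2] = 3.5 (similar calculation)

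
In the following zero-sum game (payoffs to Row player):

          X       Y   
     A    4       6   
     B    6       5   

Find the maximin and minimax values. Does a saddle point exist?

Maximin = 5, Minimax = 6, Saddle: False

Work:
Row minimums: [4, 5] → maximin = 5
Column maximums: [6, 6] → minimax = 6
No saddle point (maximin ≠ minimax). Mixed strategy needed.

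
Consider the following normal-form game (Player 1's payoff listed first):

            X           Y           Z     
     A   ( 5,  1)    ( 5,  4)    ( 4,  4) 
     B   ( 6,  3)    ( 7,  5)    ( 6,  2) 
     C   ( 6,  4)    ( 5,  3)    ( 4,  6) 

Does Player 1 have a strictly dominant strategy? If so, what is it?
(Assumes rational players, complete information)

No strictly dominant strategy exists for Player 1

Work:
A strategy strictly dominates another if it gives a strictly higher payoff against every opponent action. Compare each pair of P1's strategies column-by-column:
  A vs B: [5 vs 6, 5 vs 7, 4 vs 6] → A does not strictly dominate B (column X: 5 ≤ 6)
  A vs C: [5 vs 6, 5 vs 5, 4 vs 4] → A does not strictly dominate C (column X: 5 ≤ 6)
  B vs A: [6 vs 5, 7 vs 5, 6 vs 4] → B strictly dominates A
  B vs C: [6 vs 6, 7 vs 5, 6 vs 4] → B does not strictly dominate C (column X: 6 ≤ 6)
  C vs A: [6 vs 5, 5 vs 5, 4 vs 4] → C does not strictly dominate A (column Y: 5 ≤ 5)
  C vs B: [6 vs 6, 5 vs 7, 4 vs 6] → C does not strictly dominate B (column X: 6 ≤ 6)
No single strategy strictly dominates all others → no strictly dominant strategy.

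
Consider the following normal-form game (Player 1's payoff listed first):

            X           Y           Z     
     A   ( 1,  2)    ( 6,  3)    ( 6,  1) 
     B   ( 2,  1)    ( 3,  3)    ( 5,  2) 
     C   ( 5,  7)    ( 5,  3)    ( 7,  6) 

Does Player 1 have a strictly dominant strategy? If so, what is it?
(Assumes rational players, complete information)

No strictly dominant strategy exists for Player 1

Work:
A strategy strictly dominates another if it gives a strictly higher payoff against every opponent action. Compare each pair of P1's strategies column-by-column:
  A vs B: [1 vs 2, 6 vs 3, 6 vs 5] → A does not strictly dominate B (column X: 1 ≤ 2)
  A vs C: [1 vs 5, 6 vs 5, 6 vs 7] → A does not strictly dominate C (column X: 1 ≤ 5)
  B vs A: [2 vs 1, 3 vs 6, 5 vs 6] → B does not strictly dominate A (column Y: 3 ≤ 6)
  B vs C: [2 vs 5, 3 vs 5, 5 vs 7] → B does not strictly dominate C (column X: 2 ≤ 5)
  C vs A: [5 vs 1, 5 vs 6, 7 vs 6] → C does not strictly dominate A (column Y: 5 ≤ 6)
  C vs B: [5 vs 2, 5 vs 3, 7 vs 5] → C strictly dominates B
No single strategy strictly dominates all others → no strictly dominant strategy.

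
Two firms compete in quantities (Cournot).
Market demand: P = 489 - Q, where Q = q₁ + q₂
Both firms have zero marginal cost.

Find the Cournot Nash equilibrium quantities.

q₁* = q₂* = 163.0; P* = 163.0

Work:
Profit: π_i = P·q_i = (a - q_i - q_j)·q_i
FOC: ∂π_i/∂q_i = a - 2q_i - q_j = 0
Reaction function: q_i = (489 - q_j)/2
Symmetry: q* = 489/3 = 163.0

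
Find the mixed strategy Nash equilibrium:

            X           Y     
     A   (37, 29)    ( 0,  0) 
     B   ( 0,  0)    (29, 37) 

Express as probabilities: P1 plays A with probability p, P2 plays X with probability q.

p = 0.5606, q = 0.4394

Work:
Find probabilities that make opponent indifferent:
P2 chooses q to make P1 indifferent between A and B
P1 chooses p to make P2 indifferent between X and Y
Mixed NE: P1 plays (A: 0.5606, B: 0.4394), P2 plays (X: 0.4394, Y: 0.5606)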